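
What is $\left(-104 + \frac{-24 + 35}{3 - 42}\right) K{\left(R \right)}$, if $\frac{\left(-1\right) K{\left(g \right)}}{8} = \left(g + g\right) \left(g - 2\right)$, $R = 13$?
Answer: $\frac{715792}{3} \approx 2.386 \cdot 10^{5}$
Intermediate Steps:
$K{\left(g \right)} = - 16 g \left(-2 + g\right)$ ($K{\left(g \right)} = - 8 \left(g + g\right) \left(g - 2\right) = - 8 \cdot 2 g \left(-2 + g\right) = - 16 g \left(-2 + g\right)$)
$\left(-104 + \frac{-24 + 35}{3 - 42}\right) K{\left(R \right)} = \left(-104 + \frac{-24 + 35}{3 - 42}\right) 16 \cdot 13 \left(2 - 13\right) = \left(-104 + \frac{11}{-39}\right) 16 \cdot 13 \left(2 - 13\right) = \left(-104 + 11 \left(- \frac{1}{39}\right)\right) 16 \cdot 13 \left(-11\right) = \left(-104 - \frac{11}{39}\right) \left(-2288\right) = \left(- \frac{4067}{39}\right) \left(-2288\right) = \frac{715792}{3}$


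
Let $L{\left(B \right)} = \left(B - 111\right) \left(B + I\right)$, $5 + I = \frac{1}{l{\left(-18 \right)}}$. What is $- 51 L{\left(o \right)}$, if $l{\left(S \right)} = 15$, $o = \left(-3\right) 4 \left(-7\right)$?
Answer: $\frac{544374}{5} \approx 1.0887 \cdot 10^{5}$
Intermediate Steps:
$o = 84$ ($o = \left(-12\right) \left(-7\right) = 84$)
$I = - \frac{74}{15}$ ($I = -5 + \frac{1}{15} = - \frac{74}{15} \approx -4.9333$)
$L{\left(B \right)} = \left(-111 + B\right) \left(- \frac{74}{15} + B\right)$ ($L{\left(B \right)} = \left(B - 111\right) \left(B - \frac{74}{15}\right) = \left(-111 + B\right) \left(- \frac{74}{15} + B\right)$)
$- 51 L{\left(o \right)} = - 51 \left(\frac{2738}{5} + 84^{2} - \frac{48692}{5}\right) = - 51 \left(\frac{2738}{5} + 7056 - \frac{48692}{5}\right) = \left(-51\right) \left(- \frac{10674}{5}\right) = \frac{544374}{5}$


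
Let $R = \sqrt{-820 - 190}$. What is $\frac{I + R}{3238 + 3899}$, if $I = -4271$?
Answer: $- \frac{4271}{7137} + \frac{i \sqrt{1010}}{7137} \approx -0.59843 + 0.0044529 i$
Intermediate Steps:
$R = i \sqrt{1010}$ ($R = \sqrt{-1010} = i \sqrt{1010} \approx 31.78 i$)
$\frac{I + R}{3238 + 3899} = \frac{-4271 + i \sqrt{1010}}{3238 + 3899} = \frac{-4271 + i \sqrt{1010}}{7137} = \left(-4271 + i \sqrt{1010}\right) \frac{1}{7137} = - \frac{4271}{7137} + \frac{i \sqrt{1010}}{7137}$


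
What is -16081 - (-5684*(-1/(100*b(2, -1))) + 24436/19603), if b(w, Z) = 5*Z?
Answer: -39379679012/2450375 ≈ -16071.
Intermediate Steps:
-16081 - (-5684*(-1/(100*b(2, -1))) + 24436/19603) = -16081 - (-5684/(((5*(-1))*25)*(-4)) + 24436/19603) = -16081 - (-5684/(-5*25*(-4)) + 24436*(1/19603)) = -16081 - (-5684/((-125*(-4))) + 24436/19603) = -16081 - (-5684/500 + 24436/19603) = -16081 - (-5684*1/500 + 24436/19603) = -16081 - (-1421/125 + 24436/19603) = -16081 - 1*(-24801363/2450375) = -16081 + 24801363/2450375 = -39379679012/2450375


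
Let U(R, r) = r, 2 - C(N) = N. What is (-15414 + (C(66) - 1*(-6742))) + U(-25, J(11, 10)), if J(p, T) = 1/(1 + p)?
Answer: -104831/12 ≈ -8735.9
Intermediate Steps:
C(N) = 2 - N
(-15414 + (C(66) - 1*(-6742))) + U(-25, J(11, 10)) = (-15414 + ((2 - 1*66) - 1*(-6742))) + 1/(1 + 11) = (-15414 + ((2 - 66) + 6742)) + 1/12 = (-15414 + (-64 + 6742)) + 1/12 = (-15414 + 6678) + 1/12 = -8736 + 1/12 = -104831/12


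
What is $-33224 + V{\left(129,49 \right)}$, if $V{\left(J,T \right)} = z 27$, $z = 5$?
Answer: $-33089$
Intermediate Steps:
$V{\left(J,T \right)} = 135$ ($V{\left(J,T \right)} = 5 \cdot 27 = 135$)
$-33224 + V{\left(129,49 \right)} = -33224 + 135 = -33089$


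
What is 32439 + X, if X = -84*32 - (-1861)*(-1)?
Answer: 27890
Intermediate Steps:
X = -4549 (X = -2688 - 1*1861 = -2688 - 1861 = -4549)
32439 + X = 32439 - 4549 = 27890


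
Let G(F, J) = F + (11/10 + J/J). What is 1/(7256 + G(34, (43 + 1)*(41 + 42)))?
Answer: 10/72921 ≈ 0.00013713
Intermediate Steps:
G(F, J) = 21/10 + F (G(F, J) = F + (11*(⅒) + 1) = F + (11/10 + 1) = F + 21/10 = 21/10 + F)
1/(7256 + G(34, (43 + 1)*(41 + 42))) = 1/(7256 + (21/10 + 34)) = 1/(7256 + 361/10) = 1/(72921/10) = 10/72921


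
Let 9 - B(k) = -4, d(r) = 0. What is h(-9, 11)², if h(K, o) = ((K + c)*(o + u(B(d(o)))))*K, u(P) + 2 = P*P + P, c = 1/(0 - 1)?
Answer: 295496100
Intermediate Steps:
c = -1 (c = 1/(-1) = -1)
B(k) = 13 (B(k) = 9 - 1*(-4) = 9 + 4 = 13)
u(P) = -2 + P + P² (u(P) = -2 + (P*P + P) = -2 + (P² + P) = -2 + (P + P²) = -2 + P + P²)
h(K, o) = K*(-1 + K)*(180 + o) (h(K, o) = ((K - 1)*(o + (-2 + 13 + 13²)))*K = ((-1 + K)*(o + (-2 + 13 + 169)))*K = ((-1 + K)*(o + 180))*K = ((-1 + K)*(180 + o))*K = K*(-1 + K)*(180 + o))
h(-9, 11)² = (-9*(-180 - 1*11 + 180*(-9) - 9*11))² = (-9*(-180 - 11 - 1620 - 99))² = (-9*(-1910))² = 17190² = 295496100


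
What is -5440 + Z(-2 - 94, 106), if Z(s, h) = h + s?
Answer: -5430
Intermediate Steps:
-5440 + Z(-2 - 94, 106) = -5440 + (106 + (-2 - 94)) = -5440 + (106 - 96) = -5440 + 10 = -5430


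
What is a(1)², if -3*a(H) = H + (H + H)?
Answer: 1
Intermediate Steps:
a(H) = -H (a(H) = -(H + (H + H))/3 = -(H + 2*H)/3 = -H)
a(1)² = (-1*1)² = (-1)² = 1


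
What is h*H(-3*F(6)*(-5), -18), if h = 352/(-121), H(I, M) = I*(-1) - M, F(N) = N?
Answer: 2304/11 ≈ 209.45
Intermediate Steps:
H(I, M) = -I - M
h = -32/11 (h = 352*(-1/121) = -32/11 ≈ -2.9091)
h*H(-3*F(6)*(-5), -18) = -32*(-(-3*6)*(-5) - 1*(-18))/11 = -32*(-(-18)*(-5) + 18)/11 = -32*(-1*90 + 18)/11 = -32*(-90 + 18)/11 = -32/11*(-72) = 2304/11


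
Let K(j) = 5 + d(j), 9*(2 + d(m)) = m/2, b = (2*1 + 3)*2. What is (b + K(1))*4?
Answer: 470/9 ≈ 52.222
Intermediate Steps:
b = 10 (b = (2 + 3)*2 = 5*2 = 10)
d(m) = -2 + m/18 (d(m) = -2 + (m/2)/9 = -2 + m/18)
K(j) = 3 + j/18 (K(j) = 5 + (-2 + j/18) = 3 + j/18)
(b + K(1))*4 = (10 + (3 + (1/18)*1))*4 = (10 + (3 + 1/18))*4 = (10 + 55/18)*4 = (235/18)*4 = 470/9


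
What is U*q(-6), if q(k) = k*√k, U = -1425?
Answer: 8550*I*√6 ≈ 20943.0*I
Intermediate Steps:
q(k) = k^(3/2)
U*q(-6) = -(-8550)*I*√6 = 8550*I*√6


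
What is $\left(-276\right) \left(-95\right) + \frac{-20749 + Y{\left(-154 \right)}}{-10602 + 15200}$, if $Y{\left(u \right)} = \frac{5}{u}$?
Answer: $\frac{18562976889}{708092} \approx 26216.0$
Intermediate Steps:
$\left(-276\right) \left(-95\right) + \frac{-20749 + Y{\left(-154 \right)}}{-10602 + 15200} = \left(-276\right) \left(-95\right) + \frac{-20749 + \frac{5}{-154}}{-10602 + 15200} = 26220 + \frac{-20749 + 5 \left(- \frac{1}{154}\right)}{4598} = 26220 + \left(-20749 - \frac{5}{154}\right) \frac{1}{4598} = 26220 - \frac{3195351}{708092} = \frac{18562976889}{708092}$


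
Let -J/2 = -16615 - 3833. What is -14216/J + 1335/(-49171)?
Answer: -94201387/251362152 ≈ -0.37476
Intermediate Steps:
J = 40896 (J = -2*(-16615 - 3833) = -2*(-20448) = 40896)
-14216/J + 1335/(-49171) = -14216/40896 + 1335/(-49171) = -14216*1/40896 + 1335*(-1/49171) = -1777/5112 - 1335/49171 = -94201387/251362152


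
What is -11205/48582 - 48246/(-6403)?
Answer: 252460173/34563394 ≈ 7.3043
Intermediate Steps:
-11205/48582 - 48246/(-6403) = -11205*1/48582 - 48246*(-1/6403) = -1245/5398 + 48246/6403 = 252460173/34563394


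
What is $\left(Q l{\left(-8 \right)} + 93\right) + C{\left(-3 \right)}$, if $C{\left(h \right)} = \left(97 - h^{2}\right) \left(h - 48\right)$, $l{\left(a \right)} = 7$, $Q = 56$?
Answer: $-4003$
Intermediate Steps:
$C{\left(h \right)} = \left(-48 + h\right) \left(97 - h^{2}\right)$ ($C{\left(h \right)} = \left(97 - h^{2}\right) \left(-48 + h\right) = \left(-48 + h\right) \left(97 - h^{2}\right)$)
$\left(Q l{\left(-8 \right)} + 93\right) + C{\left(-3 \right)} = \left(56 \cdot 7 + 93\right) + \left(-4656 - \left(-3\right)^{3} + 48 \left(-3\right)^{2} + 97 \left(-3\right)\right) = \left(392 + 93\right) - 4488 = 485 + \left(-4656 + 27 + 432 - 291\right) = 485 - 4488 = -4003$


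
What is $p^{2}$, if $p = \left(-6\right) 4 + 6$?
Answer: $324$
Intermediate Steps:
$p = -18$ ($p = -24 + 6 = -18$)
$p^{2} = \left(-18\right)^{2} = 324$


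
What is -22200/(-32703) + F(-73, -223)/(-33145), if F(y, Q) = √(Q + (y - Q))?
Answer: 7400/10901 - I*√73/33145 ≈ 0.67884 - 0.00025778*I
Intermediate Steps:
F(y, Q) = √y
-22200/(-32703) + F(-73, -223)/(-33145) = -22200/(-32703) + √(-73)/(-33145) = -22200*(-1/32703) + (I*√73)*(-1/33145) = 7400/10901 - I*√73/33145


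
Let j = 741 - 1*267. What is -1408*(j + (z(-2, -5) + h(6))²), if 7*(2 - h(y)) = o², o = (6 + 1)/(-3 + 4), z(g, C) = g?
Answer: -736384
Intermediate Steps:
j = 474 (j = 741 - 267 = 474)
o = 7 (o = 7/1 = 7*1 = 7)
h(y) = -5 (h(y) = 2 - ⅐*7² = 2 - ⅐*49 = 2 - 7 = -5)
-1408*(j + (z(-2, -5) + h(6))²) = -1408*(474 + (-2 - 5)²) = -1408*(474 + (-7)²) = -1408*(474 + 49) = -1408*523 = -736384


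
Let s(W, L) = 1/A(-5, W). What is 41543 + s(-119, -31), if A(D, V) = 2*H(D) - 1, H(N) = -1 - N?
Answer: 290802/7 ≈ 41543.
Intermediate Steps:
A(D, V) = -3 - 2*D (A(D, V) = 2*(-1 - D) - 1 = (-2 - 2*D) - 1 = -3 - 2*D)
s(W, L) = ⅐ (s(W, L) = 1/(-3 - 2*(-5)) = 1/(-3 + 10) = 1/7 = ⅐)
41543 + s(-119, -31) = 41543 + ⅐ = 290802/7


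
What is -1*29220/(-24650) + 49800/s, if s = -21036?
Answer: -5107484/4321145 ≈ -1.1820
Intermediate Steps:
-1*29220/(-24650) + 49800/s = -1*29220/(-24650) + 49800/(-21036) = -29220*(-1/24650) + 49800*(-1/21036) = 2922/2465 - 4150/1753 = -5107484/4321145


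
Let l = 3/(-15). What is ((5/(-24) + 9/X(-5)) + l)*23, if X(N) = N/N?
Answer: 23713/120 ≈ 197.61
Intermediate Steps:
l = -1/5 (l = 3*(-1/15) = -1/5 ≈ -0.20000)
X(N) = 1
((5/(-24) + 9/X(-5)) + l)*23 = ((5/(-24) + 9/1) - 1/5)*23 = ((5*(-1/24) + 9*1) - 1/5)*23 = ((-5/24 + 9) - 1/5)*23 = (211/24 - 1/5)*23 = (1031/120)*23 = 23713/120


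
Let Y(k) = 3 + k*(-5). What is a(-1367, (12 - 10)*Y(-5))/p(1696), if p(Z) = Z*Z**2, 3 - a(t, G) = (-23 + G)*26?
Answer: -855/4878401536 ≈ -1.7526e-7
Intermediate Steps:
Y(k) = 3 - 5*k
a(t, G) = 601 - 26*G (a(t, G) = 3 - (-23 + G)*26 = 3 - (-598 + 26*G) = 3 + (598 - 26*G) = 601 - 26*G)
p(Z) = Z**3
a(-1367, (12 - 10)*Y(-5))/p(1696) = (601 - 26*(12 - 10)*(3 - 5*(-5)))/(1696**3) = (601 - 52*(3 + 25))/4878401536 = (601 - 52*28)*(1/4878401536) = (601 - 26*56)*(1/4878401536) = (601 - 1456)*(1/4878401536) = -855*1/4878401536 = -855/4878401536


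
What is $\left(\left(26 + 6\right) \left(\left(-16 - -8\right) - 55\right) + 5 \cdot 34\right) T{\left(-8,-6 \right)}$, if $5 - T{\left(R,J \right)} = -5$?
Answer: $-18460$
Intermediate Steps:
$T{\left(R,J \right)} = 10$ ($T{\left(R,J \right)} = 5 - -5 = 5 + 5 = 10$)
$\left(\left(26 + 6\right) \left(\left(-16 - -8\right) - 55\right) + 5 \cdot 34\right) T{\left(-8,-6 \right)} = \left(\left(26 + 6\right) \left(\left(-16 - -8\right) - 55\right) + 5 \cdot 34\right) 10 = \left(32 \left(\left(-16 + 8\right) - 55\right) + 170\right) 10 = \left(32 \left(-8 - 55\right) + 170\right) 10 = \left(32 \left(-63\right) + 170\right) 10 = \left(-2016 + 170\right) 10 = \left(-1846\right) 10 = -18460$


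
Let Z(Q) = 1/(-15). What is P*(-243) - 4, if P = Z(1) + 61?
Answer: -74054/5 ≈ -14811.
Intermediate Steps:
Z(Q) = -1/15 (Z(Q) = 1*(-1/15) = -1/15)
P = 914/15 (P = -1/15 + 61 = 914/15 ≈ 60.933)
P*(-243) - 4 = (914/15)*(-243) - 4 = -74034/5 - 4 = -74054/5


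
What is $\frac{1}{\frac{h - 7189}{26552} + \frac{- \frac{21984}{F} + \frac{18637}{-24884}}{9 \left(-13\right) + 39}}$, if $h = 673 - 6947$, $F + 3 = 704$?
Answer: $- \frac{2257927900644}{215356213565} \approx -10.485$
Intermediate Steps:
$F = 701$ ($F = -3 + 704 = 701$)
$h = -6274$
$\frac{1}{\frac{h - 7189}{26552} + \frac{- \frac{21984}{F} + \frac{18637}{-24884}}{9 \left(-13\right) + 39}} = \frac{1}{\frac{-6274 - 7189}{26552} + \frac{- \frac{21984}{701} + \frac{18637}{-24884}}{9 \left(-13\right) + 39}} = \frac{1}{\left(-6274 - 7189\right) \frac{1}{26552} + \frac{\left(-21984\right) \frac{1}{701} + 18637 \left(- \frac{1}{24884}\right)}{-117 + 39}} = \frac{1}{\left(-13463\right) \frac{1}{26552} + \frac{- \frac{21984}{701} - \frac{18637}{24884}}{-78}} = \frac{1}{- \frac{13463}{26552} - - \frac{560114393}{1360607352}} = \frac{1}{- \frac{13463}{26552} + \frac{560114393}{1360607352}} = \frac{1}{- \frac{215356213565}{2257927900644}} = - \frac{2257927900644}{215356213565}$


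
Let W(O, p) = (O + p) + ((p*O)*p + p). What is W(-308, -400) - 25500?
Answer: -49306608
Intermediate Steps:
W(O, p) = O + 2*p + O*p² (W(O, p) = (O + p) + ((O*p)*p + p) = (O + p) + (O*p² + p) = (O + p) + (p + O*p²) = O + 2*p + O*p²)
W(-308, -400) - 25500 = (-308 + 2*(-400) - 308*(-400)²) - 25500 = (-308 - 800 - 308*160000) - 25500 = (-308 - 800 - 49280000) - 25500 = -49281108 - 25500 = -49306608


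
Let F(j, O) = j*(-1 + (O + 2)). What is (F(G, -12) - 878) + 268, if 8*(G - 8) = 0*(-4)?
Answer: -698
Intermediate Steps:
G = 8 (G = 8 + (0*(-4))/8 = 8 + (⅛)*0 = 8 + 0 = 8)
F(j, O) = j*(1 + O) (F(j, O) = j*(-1 + (2 + O)) = j*(1 + O))
(F(G, -12) - 878) + 268 = (8*(1 - 12) - 878) + 268 = (8*(-11) - 878) + 268 = (-88 - 878) + 268 = -966 + 268 = -698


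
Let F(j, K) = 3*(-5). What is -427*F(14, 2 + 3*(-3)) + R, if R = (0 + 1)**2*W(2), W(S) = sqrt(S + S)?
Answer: 6407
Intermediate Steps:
W(S) = sqrt(2)*sqrt(S) (W(S) = sqrt(2*S) = sqrt(2)*sqrt(S))
F(j, K) = -15
R = 2 (R = (0 + 1)**2*(sqrt(2)*sqrt(2)) = 1**2*2 = 1*2 = 2)
-427*F(14, 2 + 3*(-3)) + R = -427*(-15) + 2 = 6405 + 2 = 6407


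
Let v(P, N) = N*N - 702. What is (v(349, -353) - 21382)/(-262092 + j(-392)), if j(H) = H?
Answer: -102525/262484 ≈ -0.39060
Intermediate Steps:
v(P, N) = -702 + N² (v(P, N) = N² - 702 = -702 + N²)
(v(349, -353) - 21382)/(-262092 + j(-392)) = ((-702 + (-353)²) - 21382)/(-262092 - 392) = ((-702 + 124609) - 21382)/(-262484) = (123907 - 21382)*(-1/262484) = 102525*(-1/262484) = -102525/262484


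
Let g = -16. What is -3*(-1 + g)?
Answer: 51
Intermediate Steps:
-3*(-1 + g) = -3*(-1 - 16) = -3*(-17) = 51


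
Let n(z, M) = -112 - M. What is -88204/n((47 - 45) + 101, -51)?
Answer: 88204/61 ≈ 1446.0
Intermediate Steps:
-88204/n((47 - 45) + 101, -51) = -88204/(-112 - 1*(-51)) = -88204/(-112 + 51) = -88204/(-61) = -88204*(-1/61) = 88204/61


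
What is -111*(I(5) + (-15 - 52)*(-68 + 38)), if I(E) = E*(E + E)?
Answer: -228660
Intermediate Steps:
I(E) = 2*E**2 (I(E) = E*(2*E) = 2*E**2)
-111*(I(5) + (-15 - 52)*(-68 + 38)) = -111*(2*5**2 + (-15 - 52)*(-68 + 38)) = -111*(2*25 - 67*(-30)) = -111*(50 + 2010) = -111*2060 = -228660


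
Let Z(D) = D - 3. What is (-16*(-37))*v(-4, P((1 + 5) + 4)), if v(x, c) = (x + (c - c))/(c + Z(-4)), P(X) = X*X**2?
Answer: -2368/993 ≈ -2.3847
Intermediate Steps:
Z(D) = -3 + D
P(X) = X**3
v(x, c) = x/(-7 + c) (v(x, c) = (x + (c - c))/(c + (-3 - 4)) = (x + 0)/(c - 7) = x/(-7 + c))
(-16*(-37))*v(-4, P((1 + 5) + 4)) = (-16*(-37))*(-4/(-7 + ((1 + 5) + 4)**3)) = 592*(-4/(-7 + (6 + 4)**3)) = 592*(-4/(-7 + 10**3)) = 592*(-4/(-7 + 1000)) = 592*(-4/993) = -2368/993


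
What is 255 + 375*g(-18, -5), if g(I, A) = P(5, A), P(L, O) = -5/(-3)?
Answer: 880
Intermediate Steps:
P(L, O) = 5/3 (P(L, O) = -5*(-⅓) = 5/3)
g(I, A) = 5/3
255 + 375*g(-18, -5) = 255 + 375*(5/3) = 255 + 625 = 880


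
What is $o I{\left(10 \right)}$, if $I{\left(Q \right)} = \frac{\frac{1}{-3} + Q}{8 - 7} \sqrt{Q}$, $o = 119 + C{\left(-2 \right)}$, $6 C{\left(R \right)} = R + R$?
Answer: $\frac{10295 \sqrt{10}}{9} \approx 3617.3$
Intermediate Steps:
$C{\left(R \right)} = \frac{R}{3}$ ($C{\left(R \right)} = \frac{R + R}{6} = \frac{2 R}{6} = \frac{R}{3}$)
$o = \frac{355}{3}$ ($o = 119 + \frac{1}{3} \left(-2\right) = 119 - \frac{2}{3} = \frac{355}{3} \approx 118.33$)
$I{\left(Q \right)} = \sqrt{Q} \left(- \frac{1}{3} + Q\right)$ ($I{\left(Q \right)} = \frac{- \frac{1}{3} + Q}{1} \sqrt{Q} = \left(- \frac{1}{3} + Q\right) 1 \sqrt{Q} = \left(- \frac{1}{3} + Q\right) \sqrt{Q} = \sqrt{Q} \left(- \frac{1}{3} + Q\right)$)
$o I{\left(10 \right)} = \frac{355 \sqrt{10} \left(- \frac{1}{3} + 10\right)}{3} = \frac{355 \sqrt{10} \cdot \frac{29}{3}}{3} = \frac{355 \frac{29 \sqrt{10}}{3}}{3} = \frac{10295 \sqrt{10}}{9}$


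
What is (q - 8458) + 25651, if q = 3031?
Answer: 20224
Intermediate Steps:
(q - 8458) + 25651 = (3031 - 8458) + 25651 = -5427 + 25651 = 20224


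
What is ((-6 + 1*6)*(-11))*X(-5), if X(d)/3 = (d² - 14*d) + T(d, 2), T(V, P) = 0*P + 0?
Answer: 0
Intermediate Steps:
T(V, P) = 0 (T(V, P) = 0 + 0 = 0)
X(d) = -42*d + 3*d² (X(d) = 3*((d² - 14*d) + 0) = 3*(d² - 14*d) = -42*d + 3*d²)
((-6 + 1*6)*(-11))*X(-5) = ((-6 + 1*6)*(-11))*(3*(-5)*(-14 - 5)) = ((-6 + 6)*(-11))*(3*(-5)*(-19)) = (0*(-11))*285 = 0*285 = 0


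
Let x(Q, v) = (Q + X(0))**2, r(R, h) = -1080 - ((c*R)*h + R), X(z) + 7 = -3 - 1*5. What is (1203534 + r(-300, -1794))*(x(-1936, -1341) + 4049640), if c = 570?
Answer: -2400580236997086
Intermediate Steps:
X(z) = -15 (X(z) = -7 + (-3 - 1*5) = -7 + (-3 - 5) = -7 - 8 = -15)
r(R, h) = -1080 - R - 570*R*h (r(R, h) = -1080 - ((570*R)*h + R) = -1080 - (570*R*h + R) = -1080 - (R + 570*R*h) = -1080 + (-R - 570*R*h) = -1080 - R - 570*R*h)
x(Q, v) = (-15 + Q)**2 (x(Q, v) = (Q - 15)**2 = (-15 + Q)**2)
(1203534 + r(-300, -1794))*(x(-1936, -1341) + 4049640) = (1203534 + (-1080 - 1*(-300) - 570*(-300)*(-1794)))*((-15 - 1936)**2 + 4049640) = (1203534 + (-1080 + 300 - 306774000))*((-1951)**2 + 4049640) = (1203534 - 306774780)*(3806401 + 4049640) = -305571246*7856041 = -2400580236997086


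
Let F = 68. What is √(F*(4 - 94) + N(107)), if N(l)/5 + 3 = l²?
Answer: √51110 ≈ 226.08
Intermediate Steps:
N(l) = -15 + 5*l²
√(F*(4 - 94) + N(107)) = √(68*(4 - 94) + (-15 + 5*107²)) = √(68*(-90) + (-15 + 5*11449)) = √(-6120 + (-15 + 57245)) = √(-6120 + 57230) = √51110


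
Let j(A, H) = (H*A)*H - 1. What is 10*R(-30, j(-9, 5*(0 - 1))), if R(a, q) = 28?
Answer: 280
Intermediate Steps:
j(A, H) = -1 + A*H**2 (j(A, H) = (A*H)*H - 1 = A*H**2 - 1 = -1 + A*H**2)
10*R(-30, j(-9, 5*(0 - 1))) = 10*28 = 280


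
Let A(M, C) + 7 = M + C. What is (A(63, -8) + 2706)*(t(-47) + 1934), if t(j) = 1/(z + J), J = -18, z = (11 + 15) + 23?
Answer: 165116070/31 ≈ 5.3263e+6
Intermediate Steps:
z = 49 (z = 26 + 23 = 49)
t(j) = 1/31 (t(j) = 1/(49 - 18) = 1/31)
A(M, C) = -7 + C + M (A(M, C) = -7 + (M + C) = -7 + (C + M) = -7 + C + M)
(A(63, -8) + 2706)*(t(-47) + 1934) = ((-7 - 8 + 63) + 2706)*(1/31 + 1934) = (48 + 2706)*(59955/31) = 2754*(59955/31) = 165116070/31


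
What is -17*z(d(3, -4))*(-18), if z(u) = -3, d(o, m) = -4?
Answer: -918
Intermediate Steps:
-17*z(d(3, -4))*(-18) = -17*(-3)*(-18) = 51*(-18) = -918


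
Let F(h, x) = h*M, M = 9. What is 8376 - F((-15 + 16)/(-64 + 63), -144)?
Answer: 8385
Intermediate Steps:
F(h, x) = 9*h (F(h, x) = h*9 = 9*h)
8376 - F((-15 + 16)/(-64 + 63), -144) = 8376 - 9*(-15 + 16)/(-64 + 63) = 8376 - 9*1/(-1) = 8376 - 9*1*(-1) = 8376 - 9*(-1) = 8376 - 1*(-9) = 8376 + 9 = 8385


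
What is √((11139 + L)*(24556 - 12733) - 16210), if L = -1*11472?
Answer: I*√3953269 ≈ 1988.3*I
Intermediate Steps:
L = -11472
√((11139 + L)*(24556 - 12733) - 16210) = √((11139 - 11472)*(24556 - 12733) - 16210) = √(-333*11823 - 16210) = √(-3937059 - 16210) = √(-3953269) = I*√3953269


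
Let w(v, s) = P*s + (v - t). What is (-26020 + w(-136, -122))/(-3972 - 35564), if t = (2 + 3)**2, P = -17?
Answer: 24107/39536 ≈ 0.60975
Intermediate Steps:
t = 25 (t = 5**2 = 25)
w(v, s) = -25 + v - 17*s (w(v, s) = -17*s + (v - 1*25) = -17*s + (v - 25) = -17*s + (-25 + v) = -25 + v - 17*s)
(-26020 + w(-136, -122))/(-3972 - 35564) = (-26020 + (-25 - 136 - 17*(-122)))/(-3972 - 35564) = (-26020 + (-25 - 136 + 2074))/(-39536) = (-26020 + 1913)*(-1/39536) = -24107*(-1/39536) = 24107/39536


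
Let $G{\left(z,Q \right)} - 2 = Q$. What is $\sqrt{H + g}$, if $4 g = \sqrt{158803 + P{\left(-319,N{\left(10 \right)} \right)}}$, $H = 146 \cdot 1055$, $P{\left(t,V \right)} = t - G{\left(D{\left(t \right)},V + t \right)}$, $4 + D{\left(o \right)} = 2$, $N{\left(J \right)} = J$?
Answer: $\frac{\sqrt{616120 + \sqrt{158791}}}{2} \approx 392.59$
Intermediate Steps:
$D{\left(o \right)} = -2$ ($D{\left(o \right)} = -4 + 2 = -2$)
$G{\left(z,Q \right)} = 2 + Q$
$P{\left(t,V \right)} = -2 - V$ ($P{\left(t,V \right)} = t - \left(2 + \left(V + t\right)\right) = t - \left(2 + V + t\right) = -2 - V$)
$H = 154030$
$g = \frac{\sqrt{158791}}{4}$ ($g = \frac{\sqrt{158803 - 12}}{4} = \frac{\sqrt{158791}}{4} \approx 99.621$)
$\sqrt{H + g} = \sqrt{154030 + \frac{\sqrt{158791}}{4}}$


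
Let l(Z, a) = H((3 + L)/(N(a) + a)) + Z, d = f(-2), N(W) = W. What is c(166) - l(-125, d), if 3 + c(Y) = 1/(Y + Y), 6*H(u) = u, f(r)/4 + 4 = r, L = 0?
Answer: 972203/7968 ≈ 122.01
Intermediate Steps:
f(r) = -16 + 4*r
H(u) = u/6
d = -24 (d = -16 + 4*(-2) = -16 - 8 = -24)
c(Y) = -3 + 1/(2*Y) (c(Y) = -3 + 1/(Y + Y) = -3 + 1/(2*Y))
l(Z, a) = Z + 1/(4*a) (l(Z, a) = ((3 + 0)/(a + a))/6 + Z = (3/((2*a)))/6 + Z = (3*(1/(2*a)))/6 + Z = (3/(2*a))/6 + Z = 1/(4*a) + Z = Z + 1/(4*a))
c(166) - l(-125, d) = (-3 + (½)/166) - (-125 + (¼)/(-24)) = (-3 + (½)*(1/166)) - (-125 + (¼)*(-1/24)) = (-3 + 1/332) - (-125 - 1/96) = -995/332 - 1*(-12001/96) = -995/332 + 12001/96 = 972203/7968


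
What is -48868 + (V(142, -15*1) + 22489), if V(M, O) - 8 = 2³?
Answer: -26363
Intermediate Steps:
V(M, O) = 16 (V(M, O) = 8 + 2³ = 8 + 8 = 16)
-48868 + (V(142, -15*1) + 22489) = -48868 + (16 + 22489) = -48868 + 22505 = -26363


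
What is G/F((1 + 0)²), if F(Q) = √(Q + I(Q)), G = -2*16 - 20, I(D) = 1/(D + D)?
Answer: -52*√6/3 ≈ -42.458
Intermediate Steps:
I(D) = 1/(2*D)
G = -52 (G = -32 - 20 = -52)
F(Q) = √(Q + 1/(2*Q))
G/F((1 + 0)²) = -52*2/√(2/((1 + 0)²) + 4*(1 + 0)²) = -52*2/√(2/(1²) + 4*1²) = -52*2/√(2/1 + 4*1) = -52*2/√(2*1 + 4) = -52*2/√(2 + 4) = -52*√6/3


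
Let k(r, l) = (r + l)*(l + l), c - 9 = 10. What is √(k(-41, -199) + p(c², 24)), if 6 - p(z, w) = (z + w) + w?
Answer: √95117 ≈ 308.41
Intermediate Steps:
c = 19 (c = 9 + 10 = 19)
p(z, w) = 6 - z - 2*w (p(z, w) = 6 - ((z + w) + w) = 6 - ((w + z) + w) = 6 - (z + 2*w) = 6 + (-z - 2*w) = 6 - z - 2*w)
k(r, l) = 2*l*(l + r) (k(r, l) = (l + r)*(2*l) = 2*l*(l + r))
√(k(-41, -199) + p(c², 24)) = √(2*(-199)*(-199 - 41) + (6 - 1*19² - 2*24)) = √(2*(-199)*(-240) + (6 - 1*361 - 48)) = √(95520 + (6 - 361 - 48)) = √(95520 - 403) = √95117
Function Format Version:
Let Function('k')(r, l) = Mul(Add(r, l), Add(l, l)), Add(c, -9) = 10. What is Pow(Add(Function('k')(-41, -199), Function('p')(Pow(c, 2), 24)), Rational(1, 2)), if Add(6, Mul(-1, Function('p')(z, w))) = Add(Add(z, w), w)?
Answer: Pow(95117, Rational(1, 2)) ≈ 308.41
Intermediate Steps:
c = 19 (c = Add(9, 10) = 19)
Function('p')(z, w) = Add(6, Mul(-1, z), Mul(-2, w)) (Function('p')(z, w) = Add(6, Mul(-1, Add(Add(z, w), w))) = Add(6, Mul(-1, Add(Add(w, z), w))) = Add(6, Mul(-1, Add(z, Mul(2, w)))) = Add(6, Add(Mul(-1, z), Mul(-2, w))) = Add(6, Mul(-1, z), Mul(-2, w)))
Function('k')(r, l) = Mul(2, l, Add(l, r)) (Function('k')(r, l) = Mul(Add(l, r), Mul(2, l)) = Mul(2, l, Add(l, r)))
Pow(Add(Function('k')(-41, -199), Function('p')(Pow(c, 2), 24)), Rational(1, 2)) = Pow(Add(Mul(2, -199, Add(-199, -41)), Add(6, Mul(-1, Pow(19, 2)), Mul(-2, 24))), Rational(1, 2)) = Pow(Add(Mul(2, -199, -240), Add(6, Mul(-1, 361), -48)), Rational(1, 2)) = Pow(Add(95520, Add(6, -361, -48)), Rational(1, 2)) = Pow(Add(95520, -403), Rational(1, 2)) = Pow(95117, Rational(1, 2))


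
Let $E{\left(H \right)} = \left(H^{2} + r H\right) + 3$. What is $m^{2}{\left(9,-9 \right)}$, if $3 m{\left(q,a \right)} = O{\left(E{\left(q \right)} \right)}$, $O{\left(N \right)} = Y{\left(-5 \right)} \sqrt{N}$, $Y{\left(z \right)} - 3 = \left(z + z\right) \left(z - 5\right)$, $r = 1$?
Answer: $\frac{328879}{3} \approx 1.0963 \cdot 10^{5}$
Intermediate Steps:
$Y{\left(z \right)} = 3 + 2 z \left(-5 + z\right)$ ($Y{\left(z \right)} = 3 + \left(z + z\right) \left(z - 5\right) = 3 + 2 z \left(-5 + z\right)$)
$E{\left(H \right)} = 3 + H + H^{2}$ ($E{\left(H \right)} = \left(H^{2} + 1 H\right) + 3 = \left(H^{2} + H\right) + 3 = \left(H + H^{2}\right) + 3 = 3 + H + H^{2}$)
$O{\left(N \right)} = 103 \sqrt{N}$ ($O{\left(N \right)} = \left(3 - -50 + 2 \left(-5\right)^{2}\right) \sqrt{N} = \left(3 + 50 + 2 \cdot 25\right) \sqrt{N} = \left(3 + 50 + 50\right) \sqrt{N} = 103 \sqrt{N}$)
$m{\left(q,a \right)} = \frac{103 \sqrt{3 + q + q^{2}}}{3}$
$m^{2}{\left(9,-9 \right)} = \left(\frac{103 \sqrt{3 + 9 + 9^{2}}}{3}\right)^{2} = \left(\frac{103 \sqrt{3 + 9 + 81}}{3}\right)^{2} = \left(\frac{103 \sqrt{93}}{3}\right)^{2} = \frac{328879}{3}$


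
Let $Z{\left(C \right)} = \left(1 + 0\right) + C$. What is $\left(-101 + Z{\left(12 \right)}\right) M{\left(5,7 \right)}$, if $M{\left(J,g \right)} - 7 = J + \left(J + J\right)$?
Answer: $-1936$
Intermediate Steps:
$Z{\left(C \right)} = 1 + C$
$M{\left(J,g \right)} = 7 + 3 J$ ($M{\left(J,g \right)} = 7 + \left(J + \left(J + J\right)\right) = 7 + \left(J + 2 J\right) = 7 + 3 J$)
$\left(-101 + Z{\left(12 \right)}\right) M{\left(5,7 \right)} = \left(-101 + \left(1 + 12\right)\right) \left(7 + 3 \cdot 5\right) = \left(-101 + 13\right) \left(7 + 15\right) = \left(-88\right) 22 = -1936$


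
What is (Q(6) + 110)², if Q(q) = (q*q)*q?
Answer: 106276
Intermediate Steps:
Q(q) = q³ (Q(q) = q²*q = q³)
(Q(6) + 110)² = (6³ + 110)² = (216 + 110)² = 326² = 106276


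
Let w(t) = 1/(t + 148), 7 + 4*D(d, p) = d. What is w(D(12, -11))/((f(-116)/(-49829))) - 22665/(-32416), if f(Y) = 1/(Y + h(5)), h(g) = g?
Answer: 239062526207/6450784 ≈ 37059.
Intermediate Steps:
D(d, p) = -7/4 + d/4
f(Y) = 1/(5 + Y) (f(Y) = 1/(Y + 5) = 1/(5 + Y))
w(t) = 1/(148 + t)
w(D(12, -11))/((f(-116)/(-49829))) - 22665/(-32416) = 1/((148 + (-7/4 + (¼)*12))*((1/((5 - 116)*(-49829))))) - 22665/(-32416) = 1/((148 + (-7/4 + 3))*((-1/49829/(-111)))) - 22665*(-1/32416) = 1/((148 + 5/4)*((-1/111*(-1/49829)))) + 22665/32416 = 1/((597/4)*(1/5531019)) + 22665/32416 = (4/597)*5531019 + 22665/32416 = 7374692/199 + 22665/32416 = 239062526207/6450784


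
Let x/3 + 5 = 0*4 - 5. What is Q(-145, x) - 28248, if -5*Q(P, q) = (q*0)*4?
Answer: -28248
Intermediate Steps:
x = -30 (x = -15 + 3*(0*4 - 5) = -15 + 3*(0 - 5) = -15 + 3*(-5) = -15 - 15 = -30)
Q(P, q) = 0 (Q(P, q) = -q*0*4/5 = -0*4 = -⅕*0 = 0)
Q(-145, x) - 28248 = 0 - 28248 = -28248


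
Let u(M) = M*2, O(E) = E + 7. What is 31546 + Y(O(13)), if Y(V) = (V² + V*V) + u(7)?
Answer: 32360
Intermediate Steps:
O(E) = 7 + E
u(M) = 2*M
Y(V) = 14 + 2*V² (Y(V) = (V² + V*V) + 2*7 = (V² + V²) + 14 = 2*V² + 14 = 14 + 2*V²)
31546 + Y(O(13)) = 31546 + (14 + 2*(7 + 13)²) = 31546 + (14 + 2*20²) = 31546 + (14 + 2*400) = 31546 + (14 + 800) = 31546 + 814 = 32360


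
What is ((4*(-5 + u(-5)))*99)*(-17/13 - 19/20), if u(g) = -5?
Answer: 116226/13 ≈ 8940.5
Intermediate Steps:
((4*(-5 + u(-5)))*99)*(-17/13 - 19/20) = ((4*(-5 - 5))*99)*(-17/13 - 19/20) = ((4*(-10))*99)*(-17*1/13 - 19*1/20) = (-40*99)*(-17/13 - 19/20) = -3960*(-587/260) = 116226/13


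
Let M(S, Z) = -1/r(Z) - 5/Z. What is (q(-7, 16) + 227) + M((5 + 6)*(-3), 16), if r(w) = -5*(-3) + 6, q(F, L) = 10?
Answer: 79511/336 ≈ 236.64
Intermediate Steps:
r(w) = 21 (r(w) = 15 + 6 = 21)
M(S, Z) = -1/21 - 5/Z
(q(-7, 16) + 227) + M((5 + 6)*(-3), 16) = (10 + 227) + (1/21)*(-105 - 1*16)/16 = 237 + (1/21)*(1/16)*(-105 - 16) = 237 + (1/21)*(1/16)*(-121) = 237 - 121/336 = 79511/336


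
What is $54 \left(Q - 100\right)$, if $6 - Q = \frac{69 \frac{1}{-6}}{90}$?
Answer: $- \frac{50691}{10} \approx -5069.1$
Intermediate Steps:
$Q = \frac{1103}{180}$ ($Q = 6 - \frac{69 \frac{1}{-6}}{90} = 6 - 69 \left(- \frac{1}{6}\right) \frac{1}{90} = 6 - \left(- \frac{23}{2}\right) \frac{1}{90} = 6 - - \frac{23}{180} = 6 + \frac{23}{180} = \frac{1103}{180} \approx 6.1278$)
$54 \left(Q - 100\right) = 54 \left(\frac{1103}{180} - 100\right) = 54 \left(- \frac{16897}{180}\right) = - \frac{50691}{10}$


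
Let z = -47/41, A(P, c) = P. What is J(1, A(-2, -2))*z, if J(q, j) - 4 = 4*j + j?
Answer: 282/41 ≈ 6.8781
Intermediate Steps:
z = -47/41 (z = -47*1/41 = -47/41 ≈ -1.1463)
J(q, j) = 4 + 5*j (J(q, j) = 4 + (4*j + j) = 4 + 5*j)
J(1, A(-2, -2))*z = (4 + 5*(-2))*(-47/41) = (4 - 10)*(-47/41) = -6*(-47/41) = 282/41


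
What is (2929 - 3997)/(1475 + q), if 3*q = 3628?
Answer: -3204/8053 ≈ -0.39786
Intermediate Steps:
q = 3628/3 (q = (⅓)*3628 = 3628/3 ≈ 1209.3)
(2929 - 3997)/(1475 + q) = (2929 - 3997)/(1475 + 3628/3) = -1068/8053/3 = -1068*3/8053 = -3204/8053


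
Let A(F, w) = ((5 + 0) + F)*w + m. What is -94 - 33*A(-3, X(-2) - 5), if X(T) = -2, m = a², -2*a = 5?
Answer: 647/4 ≈ 161.75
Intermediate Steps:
a = -5/2 (a = -½*5 = -5/2 ≈ -2.5000)
m = 25/4 (m = (-5/2)² = 25/4 ≈ 6.2500)
A(F, w) = 25/4 + w*(5 + F) (A(F, w) = ((5 + 0) + F)*w + 25/4 = (5 + F)*w + 25/4 = w*(5 + F) + 25/4 = 25/4 + w*(5 + F))
-94 - 33*A(-3, X(-2) - 5) = -94 - 33*(25/4 + 5*(-2 - 5) - 3*(-2 - 5)) = -94 - 33*(25/4 + 5*(-7) - 3*(-7)) = -94 - 33*(25/4 - 35 + 21) = -94 - 33*(-31/4) = -94 + 1023/4 = 647/4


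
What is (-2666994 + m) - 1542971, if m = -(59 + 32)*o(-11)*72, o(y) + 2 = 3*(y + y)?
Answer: -3764429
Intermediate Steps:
o(y) = -2 + 6*y (o(y) = -2 + 3*(y + y) = -2 + 3*(2*y) = -2 + 6*y)
m = 445536 (m = -(59 + 32)*(-2 + 6*(-11))*72 = -91*(-2 - 66)*72 = -91*(-68)*72 = -(-6188)*72 = -1*(-445536) = 445536)
(-2666994 + m) - 1542971 = (-2666994 + 445536) - 1542971 = -2221458 - 1542971 = -3764429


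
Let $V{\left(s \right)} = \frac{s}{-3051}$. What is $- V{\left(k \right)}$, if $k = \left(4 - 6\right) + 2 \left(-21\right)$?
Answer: $- \frac{44}{3051} \approx -0.014421$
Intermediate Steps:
$k = -44$ ($k = -2 - 42 = -44$)
$V{\left(s \right)} = - \frac{s}{3051}$ ($V{\left(s \right)} = s \left(- \frac{1}{3051}\right) = - \frac{s}{3051}$)
$- V{\left(k \right)} = - \frac{\left(-1\right) \left(-44\right)}{3051} = \left(-1\right) \frac{44}{3051} = - \frac{44}{3051}$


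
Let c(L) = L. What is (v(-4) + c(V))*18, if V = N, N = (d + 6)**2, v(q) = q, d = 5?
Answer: 2106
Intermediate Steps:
N = 121 (N = (5 + 6)**2 = 11**2 = 121)
V = 121
(v(-4) + c(V))*18 = (-4 + 121)*18 = 117*18 = 2106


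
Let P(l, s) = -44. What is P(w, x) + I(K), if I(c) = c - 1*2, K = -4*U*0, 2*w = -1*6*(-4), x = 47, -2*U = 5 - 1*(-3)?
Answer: -46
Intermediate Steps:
U = -4 (U = -(5 - 1*(-3))/2 = -(5 + 3)/2 = -½*8 = -4)
w = 12 (w = (-1*6*(-4))/2 = (-6*(-4))/2 = (½)*24 = 12)
K = 0 (K = -4*(-4)*0 = 16*0 = 0)
I(c) = -2 + c (I(c) = c - 2 = -2 + c)
P(w, x) + I(K) = -44 + (-2 + 0) = -44 - 2 = -46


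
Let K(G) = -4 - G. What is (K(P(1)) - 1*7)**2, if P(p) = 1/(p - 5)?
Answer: 1849/16 ≈ 115.56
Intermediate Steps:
P(p) = 1/(-5 + p)
(K(P(1)) - 1*7)**2 = ((-4 - 1/(-5 + 1)) - 1*7)**2 = ((-4 - 1/(-4)) - 7)**2 = ((-4 - 1*(-1/4)) - 7)**2 = ((-4 + 1/4) - 7)**2 = (-15/4 - 7)**2 = (-43/4)**2 = 1849/16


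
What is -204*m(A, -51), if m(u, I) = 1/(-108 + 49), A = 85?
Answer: 204/59 ≈ 3.4576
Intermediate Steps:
m(u, I) = -1/59 (m(u, I) = 1/(-59) = -1/59)
-204*m(A, -51) = -204*(-1/59) = 204/59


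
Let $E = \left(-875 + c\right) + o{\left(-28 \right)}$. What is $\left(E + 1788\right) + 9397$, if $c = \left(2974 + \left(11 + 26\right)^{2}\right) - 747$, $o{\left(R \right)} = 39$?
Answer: $13945$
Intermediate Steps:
$c = 3596$ ($c = \left(2974 + 37^{2}\right) - 747 = \left(2974 + 1369\right) - 747 = 4343 - 747 = 3596$)
$E = 2760$ ($E = \left(-875 + 3596\right) + 39 = 2721 + 39 = 2760$)
$\left(E + 1788\right) + 9397 = \left(2760 + 1788\right) + 9397 = 4548 + 9397 = 13945$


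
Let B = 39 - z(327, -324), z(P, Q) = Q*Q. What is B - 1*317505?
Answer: -422442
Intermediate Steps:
z(P, Q) = Q²
B = -104937 (B = 39 - 1*(-324)² = 39 - 1*104976 = 39 - 104976 = -104937)
B - 1*317505 = -104937 - 1*317505 = -104937 - 317505 = -422442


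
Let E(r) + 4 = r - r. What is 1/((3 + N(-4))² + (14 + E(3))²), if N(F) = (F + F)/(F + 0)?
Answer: 1/125 ≈ 0.0080000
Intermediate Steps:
E(r) = -4 (E(r) = -4 + (r - r) = -4 + 0 = -4)
N(F) = 2 (N(F) = (2*F)/F = 2)
1/((3 + N(-4))² + (14 + E(3))²) = 1/((3 + 2)² + (14 - 4)²) = 1/(5² + 10²) = 1/(25 + 100) = 1/125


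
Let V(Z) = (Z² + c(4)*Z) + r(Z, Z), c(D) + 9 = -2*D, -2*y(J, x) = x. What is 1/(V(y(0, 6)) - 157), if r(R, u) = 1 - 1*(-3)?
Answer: -1/93 ≈ -0.010753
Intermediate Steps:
r(R, u) = 4 (r(R, u) = 1 + 3 = 4)
y(J, x) = -x/2
c(D) = -9 - 2*D
V(Z) = 4 + Z² - 17*Z (V(Z) = (Z² + (-9 - 2*4)*Z) + 4 = (Z² + (-9 - 8)*Z) + 4 = (Z² - 17*Z) + 4 = 4 + Z² - 17*Z)
1/(V(y(0, 6)) - 157) = 1/((4 + (-½*6)² - (-17)*6/2) - 157) = 1/((4 + (-3)² - 17*(-3)) - 157) = 1/((4 + 9 + 51) - 157) = 1/(64 - 157) = 1/(-93) = -1/93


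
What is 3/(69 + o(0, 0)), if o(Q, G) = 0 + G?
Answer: 1/23 ≈ 0.043478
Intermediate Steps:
o(Q, G) = G
3/(69 + o(0, 0)) = 3/(69 + 0) = 3/69 = (1/69)*3 = 1/23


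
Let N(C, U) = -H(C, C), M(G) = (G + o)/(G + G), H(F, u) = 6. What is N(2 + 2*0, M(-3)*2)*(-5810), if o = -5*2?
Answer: 34860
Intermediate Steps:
o = -10
M(G) = (-10 + G)/(2*G) (M(G) = (G - 10)/(G + G) = (-10 + G)/((2*G)) = (-10 + G)*(1/(2*G)) = (-10 + G)/(2*G))
N(C, U) = -6 (N(C, U) = -1*6 = -6)
N(2 + 2*0, M(-3)*2)*(-5810) = -6*(-5810) = 34860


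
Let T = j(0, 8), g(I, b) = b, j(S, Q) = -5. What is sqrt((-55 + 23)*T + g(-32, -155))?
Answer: sqrt(5) ≈ 2.2361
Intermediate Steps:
T = -5
sqrt((-55 + 23)*T + g(-32, -155)) = sqrt((-55 + 23)*(-5) - 155) = sqrt(-32*(-5) - 155) = sqrt(160 - 155) = sqrt(5)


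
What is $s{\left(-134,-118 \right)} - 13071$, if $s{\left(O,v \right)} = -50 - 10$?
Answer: $-13131$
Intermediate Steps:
$s{\left(O,v \right)} = -60$ ($s{\left(O,v \right)} = -50 - 10 = -60$)
$s{\left(-134,-118 \right)} - 13071 = -60 - 13071 = -13131$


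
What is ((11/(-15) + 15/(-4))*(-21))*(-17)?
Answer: -32011/20 ≈ -1600.6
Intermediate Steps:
((11/(-15) + 15/(-4))*(-21))*(-17) = ((11*(-1/15) + 15*(-¼))*(-21))*(-17) = ((-11/15 - 15/4)*(-21))*(-17) = -269/60*(-21)*(-17) = (1883/20)*(-17) = -32011/20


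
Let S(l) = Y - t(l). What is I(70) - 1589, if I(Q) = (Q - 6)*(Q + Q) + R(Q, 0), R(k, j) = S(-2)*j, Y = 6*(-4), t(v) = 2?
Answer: 7371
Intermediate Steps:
Y = -24
S(l) = -26 (S(l) = -24 - 1*2 = -24 - 2 = -26)
R(k, j) = -26*j
I(Q) = 2*Q*(-6 + Q) (I(Q) = (Q - 6)*(Q + Q) - 26*0 = (-6 + Q)*(2*Q) + 0 = 2*Q*(-6 + Q) + 0 = 2*Q*(-6 + Q))
I(70) - 1589 = 2*70*(-6 + 70) - 1589 = 2*70*64 - 1589 = 8960 - 1589 = 7371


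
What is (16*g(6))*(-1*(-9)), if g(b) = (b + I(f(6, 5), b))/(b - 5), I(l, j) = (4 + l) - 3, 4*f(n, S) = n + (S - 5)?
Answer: 1224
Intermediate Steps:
f(n, S) = -5/4 + S/4 + n/4 (f(n, S) = (n + (S - 5))/4 = (n + (-5 + S))/4 = (-5 + S + n)/4 = -5/4 + S/4 + n/4)
I(l, j) = 1 + l
g(b) = (5/2 + b)/(-5 + b) (g(b) = (b + (1 + (-5/4 + (¼)*5 + (¼)*6)))/(b - 5) = (b + (1 + (-5/4 + 5/4 + 3/2)))/(-5 + b) = (b + (1 + 3/2))/(-5 + b) = (b + 5/2)/(-5 + b) = (5/2 + b)/(-5 + b))
(16*g(6))*(-1*(-9)) = (16*((5/2 + 6)/(-5 + 6)))*(-1*(-9)) = (16*((17/2)/1))*9 = (16*(1*(17/2)))*9 = (16*(17/2))*9 = 136*9 = 1224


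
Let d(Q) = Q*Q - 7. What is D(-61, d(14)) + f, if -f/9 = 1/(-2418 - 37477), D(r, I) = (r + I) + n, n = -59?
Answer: 2752764/39895 ≈ 69.000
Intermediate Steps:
d(Q) = -7 + Q² (d(Q) = Q² - 7 = -7 + Q²)
D(r, I) = -59 + I + r (D(r, I) = (r + I) - 59 = (I + r) - 59 = -59 + I + r)
f = 9/39895 (f = -9/(-2418 - 37477) = -9/(-39895) = -9*(-1/39895) = 9/39895 ≈ 0.00022559)
D(-61, d(14)) + f = (-59 + (-7 + 14²) - 61) + 9/39895 = (-59 + (-7 + 196) - 61) + 9/39895 = (-59 + 189 - 61) + 9/39895 = 69 + 9/39895 = 2752764/39895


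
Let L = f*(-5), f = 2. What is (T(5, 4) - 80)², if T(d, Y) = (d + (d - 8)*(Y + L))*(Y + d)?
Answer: 16129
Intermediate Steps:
L = -10 (L = 2*(-5) = -10)
T(d, Y) = (Y + d)*(d + (-10 + Y)*(-8 + d)) (T(d, Y) = (d + (d - 8)*(Y - 10))*(Y + d) = (d + (-8 + d)*(-10 + Y))*(Y + d) = (d + (-10 + Y)*(-8 + d))*(Y + d) = (Y + d)*(d + (-10 + Y)*(-8 + d)))
(T(5, 4) - 80)² = ((-9*5² - 8*4² + 80*4 + 80*5 + 4*5² + 5*4² - 17*4*5) - 80)² = ((-9*25 - 8*16 + 320 + 400 + 4*25 + 5*16 - 340) - 80)² = ((-225 - 128 + 320 + 400 + 100 + 80 - 340) - 80)² = (207 - 80)² = 127² = 16129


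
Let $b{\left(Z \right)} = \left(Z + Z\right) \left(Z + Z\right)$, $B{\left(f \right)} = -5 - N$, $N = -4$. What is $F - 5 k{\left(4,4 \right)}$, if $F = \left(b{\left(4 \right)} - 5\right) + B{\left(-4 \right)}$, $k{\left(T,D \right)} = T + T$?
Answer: $18$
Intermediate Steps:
$k{\left(T,D \right)} = 2 T$
$B{\left(f \right)} = -1$ ($B{\left(f \right)} = -5 - -4 = -5 + 4 = -1$)
$b{\left(Z \right)} = 4 Z^{2}$ ($b{\left(Z \right)} = 2 Z 2 Z = 4 Z^{2}$)
$F = 58$ ($F = \left(4 \cdot 4^{2} - 5\right) - 1 = \left(4 \cdot 16 - 5\right) - 1 = \left(64 - 5\right) - 1 = 59 - 1 = 58$)
$F - 5 k{\left(4,4 \right)} = 58 - 5 \cdot 2 \cdot 4 = 58 - 40 = 18$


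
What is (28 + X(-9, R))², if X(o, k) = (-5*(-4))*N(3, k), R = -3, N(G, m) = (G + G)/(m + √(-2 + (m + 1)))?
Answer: -57584/169 - 1920*I/169 ≈ -340.73 - 11.361*I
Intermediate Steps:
N(G, m) = 2*G/(m + √(-1 + m)) (N(G, m) = (2*G)/(m + √(-2 + (1 + m))) = (2*G)/(m + √(-1 + m)) = 2*G/(m + √(-1 + m)))
X(o, k) = 120/(k + √(-1 + k)) (X(o, k) = (-5*(-4))*(2*3/(k + √(-1 + k))) = 20*(6/(k + √(-1 + k))) = 120/(k + √(-1 + k)))
(28 + X(-9, R))² = (28 + 120/(-3 + √(-1 - 3)))² = (28 + 120/(-3 + √(-4)))² = (28 + 120/(-3 + 2*I))² = (28 + 120*((-3 - 2*I)/13))² = (28 + 120*(-3 - 2*I)/13)²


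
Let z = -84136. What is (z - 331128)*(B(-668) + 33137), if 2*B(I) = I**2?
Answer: -106410984736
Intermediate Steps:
B(I) = I**2/2
(z - 331128)*(B(-668) + 33137) = (-84136 - 331128)*((1/2)*(-668)**2 + 33137) = -415264*((1/2)*446224 + 33137) = -415264*(223112 + 33137) = -415264*256249 = -106410984736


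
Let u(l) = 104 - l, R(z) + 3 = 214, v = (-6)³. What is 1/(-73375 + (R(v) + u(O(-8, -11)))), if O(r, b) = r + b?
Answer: -1/73041 ≈ -1.3691e-5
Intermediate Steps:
O(r, b) = b + r
v = -216
R(z) = 211 (R(z) = -3 + 214 = 211)
1/(-73375 + (R(v) + u(O(-8, -11)))) = 1/(-73375 + (211 + (104 - (-11 - 8)))) = 1/(-73375 + (211 + (104 - 1*(-19)))) = 1/(-73375 + (211 + (104 + 19))) = 1/(-73375 + (211 + 123)) = 1/(-73375 + 334) = 1/(-73041) = -1/73041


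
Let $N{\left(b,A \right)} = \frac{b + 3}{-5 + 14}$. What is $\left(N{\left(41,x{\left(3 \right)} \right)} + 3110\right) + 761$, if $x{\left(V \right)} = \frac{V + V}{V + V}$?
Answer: $\frac{34883}{9} \approx 3875.9$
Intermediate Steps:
$x{\left(V \right)} = 1$ ($x{\left(V \right)} = \frac{2 V}{2 V} = 2 V \frac{1}{2 V} = 1$)
$N{\left(b,A \right)} = \frac{1}{3} + \frac{b}{9}$ ($N{\left(b,A \right)} = \frac{3 + b}{9} = \left(3 + b\right) \frac{1}{9} = \frac{1}{3} + \frac{b}{9}$)
$\left(N{\left(41,x{\left(3 \right)} \right)} + 3110\right) + 761 = \left(\left(\frac{1}{3} + \frac{1}{9} \cdot 41\right) + 3110\right) + 761 = \left(\left(\frac{1}{3} + \frac{41}{9}\right) + 3110\right) + 761 = \left(\frac{44}{9} + 3110\right) + 761 = \frac{28034}{9} + 761 = \frac{34883}{9}$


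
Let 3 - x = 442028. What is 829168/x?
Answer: -829168/442025 ≈ -1.8758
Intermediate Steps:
x = -442025 (x = 3 - 1*442028 = 3 - 442028 = -442025)
829168/x = 829168/(-442025) = 829168*(-1/442025) = -829168/442025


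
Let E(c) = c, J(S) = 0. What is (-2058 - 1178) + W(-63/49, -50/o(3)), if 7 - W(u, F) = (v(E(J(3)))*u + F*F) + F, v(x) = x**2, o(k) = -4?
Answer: -13591/4 ≈ -3397.8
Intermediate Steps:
W(u, F) = 7 - F - F**2 (W(u, F) = 7 - ((0**2*u + F*F) + F) = 7 - ((0*u + F**2) + F) = 7 - ((0 + F**2) + F) = 7 - (F**2 + F) = 7 - (F + F**2) = 7 + (-F - F**2) = 7 - F - F**2)
(-2058 - 1178) + W(-63/49, -50/o(3)) = (-2058 - 1178) + (7 - (-50)/(-4) - (-50/(-4))**2) = -3236 + (7 - (-50)*(-1)/4 - (-50*(-1/4))**2) = -3236 + (7 - 1*25/2 - (25/2)**2) = -3236 + (7 - 25/2 - 1*625/4) = -3236 + (7 - 25/2 - 625/4) = -3236 - 647/4 = -13591/4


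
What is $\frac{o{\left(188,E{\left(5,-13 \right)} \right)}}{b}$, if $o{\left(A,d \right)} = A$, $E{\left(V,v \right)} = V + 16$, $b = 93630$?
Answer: $\frac{94}{46815} \approx 0.0020079$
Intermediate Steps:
$E{\left(V,v \right)} = 16 + V$
$\frac{o{\left(188,E{\left(5,-13 \right)} \right)}}{b} = \frac{188}{93630} = 188 \cdot \frac{1}{93630} = \frac{94}{46815}$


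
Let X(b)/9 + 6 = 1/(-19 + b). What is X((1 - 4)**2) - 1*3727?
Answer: -37819/10 ≈ -3781.9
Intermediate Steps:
X(b) = -54 + 9/(-19 + b)
X((1 - 4)**2) - 1*3727 = 9*(115 - 6*(1 - 4)**2)/(-19 + (1 - 4)**2) - 1*3727 = 9*(115 - 6*(-3)**2)/(-19 + (-3)**2) - 3727 = 9*(115 - 6*9)/(-19 + 9) - 3727 = 9*(115 - 54)/(-10) - 3727 = 9*(-1/10)*61 - 3727 = -549/10 - 3727 = -37819/10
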